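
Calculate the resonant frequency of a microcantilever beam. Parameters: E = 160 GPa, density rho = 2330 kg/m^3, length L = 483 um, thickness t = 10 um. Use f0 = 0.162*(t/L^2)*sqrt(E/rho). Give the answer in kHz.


Step 1: Convert units to SI.
t_SI = 10e-6 m, L_SI = 483e-6 m
Step 2: Calculate sqrt(E/rho).
sqrt(160e9 / 2330) = 8286.71 m/s
Step 3: Compute f0.
f0 = 0.162 * 10e-6 / (483e-6)^2 * 8286.71 = 57544.4 Hz = 57.54 kHz


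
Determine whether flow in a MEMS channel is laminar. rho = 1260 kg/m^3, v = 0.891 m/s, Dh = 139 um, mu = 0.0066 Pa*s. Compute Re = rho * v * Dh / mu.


Step 1: Convert Dh to meters: Dh = 139e-6 m
Step 2: Re = rho * v * Dh / mu
Re = 1260 * 0.891 * 139e-6 / 0.0066
Re = 23.644
Since Re = 23.644 is below ~2300, the flow is laminar.


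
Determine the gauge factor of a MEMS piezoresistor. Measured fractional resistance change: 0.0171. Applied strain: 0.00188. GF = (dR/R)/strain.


Step 1: Identify values.
dR/R = 0.0171, strain = 0.00188
Step 2: GF = (dR/R) / strain = 0.0171 / 0.00188
GF = 9.1


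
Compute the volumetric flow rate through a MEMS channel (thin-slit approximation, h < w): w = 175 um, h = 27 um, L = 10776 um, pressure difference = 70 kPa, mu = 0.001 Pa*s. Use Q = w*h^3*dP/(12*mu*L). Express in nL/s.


Step 1: Convert all dimensions to SI (meters).
w = 175e-6 m, h = 27e-6 m, L = 10776e-6 m, dP = 70e3 Pa
Step 2: Q = w * h^3 * dP / (12 * mu * L)
Q = 175e-6 * (27e-6)^3 * 70e3 / (12 * 0.001 * 10776e-6) = 1.86461233e-09 m^3/s
Step 3: Convert Q from m^3/s to nL/s (1 m^3 = 1e12 nL, so multiply by 1e12).
Q = 1864.612 nL/s


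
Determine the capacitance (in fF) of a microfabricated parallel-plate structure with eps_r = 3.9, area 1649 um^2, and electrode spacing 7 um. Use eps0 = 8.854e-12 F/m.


Step 1: Convert area to m^2: A = 1649e-12 m^2
Step 2: Convert gap to m: d = 7e-6 m
Step 3: C = eps0 * eps_r * A / d
C = 8.854e-12 * 3.9 * 1649e-12 / 7e-6
Step 4: Convert to fF (multiply by 1e15).
C = 8.13 fF


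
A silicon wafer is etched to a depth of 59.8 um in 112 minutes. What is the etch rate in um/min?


Step 1: Etch rate = depth / time
Step 2: rate = 59.8 / 112
rate = 0.534 um/min


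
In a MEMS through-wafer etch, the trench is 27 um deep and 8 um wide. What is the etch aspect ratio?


Step 1: AR = depth / width
Step 2: AR = 27 / 8
AR = 3.4


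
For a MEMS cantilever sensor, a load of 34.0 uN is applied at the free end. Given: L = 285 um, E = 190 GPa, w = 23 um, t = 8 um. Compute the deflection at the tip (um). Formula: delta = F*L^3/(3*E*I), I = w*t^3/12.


Step 1: Calculate the second moment of area.
I = w * t^3 / 12 = 23 * 8^3 / 12 = 981.3333 um^4
Step 2: Convert E to consistent units (1 GPa = 1000 uN/um^2).
E = 190 GPa = 190000 uN/um^2
Step 3: Calculate tip deflection.
delta = F * L^3 / (3 * E * I)
delta = 34.0 * 285^3 / (3 * 190000 * 981.3333)
delta = 1.4071 um


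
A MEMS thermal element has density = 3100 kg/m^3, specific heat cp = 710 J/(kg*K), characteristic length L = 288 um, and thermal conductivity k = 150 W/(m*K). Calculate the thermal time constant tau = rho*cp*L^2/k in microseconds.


Step 1: Convert L to m: L = 288e-6 m
Step 2: L^2 = (288e-6)^2 = 8.2944e-08 m^2
Step 3: tau = 3100 * 710 * 8.2944e-08 / 150 = 1.21706496e-03 s
Step 4: Convert to microseconds (multiply by 1e6).
tau = 1217.065 us


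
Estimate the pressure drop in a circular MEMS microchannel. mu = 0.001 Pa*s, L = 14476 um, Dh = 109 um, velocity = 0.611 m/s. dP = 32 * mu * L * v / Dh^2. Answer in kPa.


Step 1: Convert to SI: L = 14476e-6 m, Dh = 109e-6 m
Step 2: dP = 32 * 0.001 * 14476e-6 * 0.611 / (109e-6)^2
Step 3: dP = 23822.47 Pa
Step 4: Convert to kPa: dP = 23.82 kPa


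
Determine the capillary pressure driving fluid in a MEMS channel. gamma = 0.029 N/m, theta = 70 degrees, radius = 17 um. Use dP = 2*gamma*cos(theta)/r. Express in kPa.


Step 1: cos(70 deg) = 0.342
Step 2: Convert r to m: r = 17e-6 m
Step 3: dP = 2 * 0.029 * 0.342 / 17e-6 = 1166.8 Pa
Step 4: Convert Pa to kPa (divide by 1000).
dP = 1.17 kPa


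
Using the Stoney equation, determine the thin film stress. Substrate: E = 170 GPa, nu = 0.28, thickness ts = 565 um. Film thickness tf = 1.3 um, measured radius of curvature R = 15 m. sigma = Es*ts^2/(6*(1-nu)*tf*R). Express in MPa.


Step 1: Compute numerator: Es * ts^2 = 170 * 565^2 = 54268250 (GPa*um^2)
Step 2: Compute denominator (R in um): 6*(1-nu)*tf*R = 6*0.72*1.3*15e6 = 84240000.0 (um^2)
Step 3: sigma (GPa) = 54268250 / 84240000.0 = 6.4421e-01 GPa
Step 4: Convert to MPa (x1000): sigma = 644.2 MPa


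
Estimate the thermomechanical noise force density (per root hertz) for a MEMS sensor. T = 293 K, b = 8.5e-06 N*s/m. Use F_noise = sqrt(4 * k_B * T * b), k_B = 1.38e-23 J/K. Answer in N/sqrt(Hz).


Step 1: Compute 4 * k_B * T * b
= 4 * 1.38e-23 * 293 * 8.5e-06
= 1.3748e-25 N^2/Hz
Step 2: F_noise = sqrt(1.3748e-25)
F_noise = 3.71e-13 N/sqrt(Hz)


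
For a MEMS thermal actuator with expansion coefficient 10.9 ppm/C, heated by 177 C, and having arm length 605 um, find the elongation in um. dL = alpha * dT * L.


Step 1: Convert CTE: alpha = 10.9 ppm/C = 10.9e-6 /C
Step 2: dL = 10.9e-6 * 177 * 605
dL = 1.1672 um


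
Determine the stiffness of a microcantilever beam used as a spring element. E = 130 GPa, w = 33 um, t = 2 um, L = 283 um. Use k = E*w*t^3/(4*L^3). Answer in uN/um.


Step 1: Convert E to consistent units (1 GPa = 1000 uN/um^2).
E = 130 GPa = 130000 uN/um^2
Step 2: Compute t^3 = 2^3 = 8
Step 3: Compute L^3 = 283^3 = 22665187
Step 4: k = 130000 * 33 * 8 / (4 * 22665187)
k = 0.3786 uN/um


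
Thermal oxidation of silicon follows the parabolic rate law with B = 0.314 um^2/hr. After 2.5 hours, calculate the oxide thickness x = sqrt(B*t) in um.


Step 1: Compute B*t = 0.314 * 2.5 = 0.785
Step 2: x = sqrt(0.785)
x = 0.886 um


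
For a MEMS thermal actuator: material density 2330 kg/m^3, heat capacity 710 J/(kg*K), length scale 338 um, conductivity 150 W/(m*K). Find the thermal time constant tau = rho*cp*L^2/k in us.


Step 1: Convert L to m: L = 338e-6 m
Step 2: L^2 = (338e-6)^2 = 1.14244e-07 m^2
Step 3: tau = 2330 * 710 * 1.14244e-07 / 150 = 1.25995899e-03 s
Step 4: Convert to microseconds (multiply by 1e6).
tau = 1259.959 us


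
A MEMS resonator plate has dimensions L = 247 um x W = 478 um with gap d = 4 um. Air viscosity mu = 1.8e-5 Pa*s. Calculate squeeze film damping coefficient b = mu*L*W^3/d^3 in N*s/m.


Step 1: Convert to SI.
L = 247e-6 m, W = 478e-6 m, d = 4e-6 m
Step 2: W^3 = (478e-6)^3 = 1.09e-10 m^3
Step 3: d^3 = (4e-6)^3 = 6.40e-17 m^3
Step 4: b = 1.8e-5 * 247e-6 * 1.09e-10 / 6.40e-17
b = 7.59e-03 N*s/m


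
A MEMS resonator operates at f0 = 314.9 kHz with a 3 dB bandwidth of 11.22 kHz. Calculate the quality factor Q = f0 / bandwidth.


Step 1: Q = f0 / bandwidth
Step 2: Q = 314.9 / 11.22
Q = 28.1


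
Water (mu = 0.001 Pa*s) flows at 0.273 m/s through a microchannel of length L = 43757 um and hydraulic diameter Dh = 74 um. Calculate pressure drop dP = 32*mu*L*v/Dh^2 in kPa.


Step 1: Convert to SI: L = 43757e-6 m, Dh = 74e-6 m
Step 2: dP = 32 * 0.001 * 43757e-6 * 0.273 / (74e-6)^2
Step 3: dP = 69806.64 Pa
Step 4: Convert to kPa: dP = 69.81 kPa


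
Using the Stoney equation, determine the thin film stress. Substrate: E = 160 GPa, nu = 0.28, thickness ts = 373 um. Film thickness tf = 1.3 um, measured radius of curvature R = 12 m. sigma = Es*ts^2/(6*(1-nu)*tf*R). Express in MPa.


Step 1: Compute numerator: Es * ts^2 = 160 * 373^2 = 22260640 (GPa*um^2)
Step 2: Compute denominator (R in um): 6*(1-nu)*tf*R = 6*0.72*1.3*12e6 = 67392000.0 (um^2)
Step 3: sigma (GPa) = 22260640 / 67392000.0 = 3.30316e-01 GPa
Step 4: Convert to MPa (x1000): sigma = 330.3 MPa


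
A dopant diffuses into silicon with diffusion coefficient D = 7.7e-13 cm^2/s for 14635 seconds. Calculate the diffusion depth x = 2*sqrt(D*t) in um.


Step 1: Compute D*t = 7.7e-13 * 14635 = 1.126895e-08 cm^2
Step 2: sqrt(D*t) = 1.06155e-04 cm
Step 3: x = 2 * 1.06155e-04 cm = 2.1231e-04 cm
Step 4: Convert to um (1 cm = 1e4 um): x = 2.123 um


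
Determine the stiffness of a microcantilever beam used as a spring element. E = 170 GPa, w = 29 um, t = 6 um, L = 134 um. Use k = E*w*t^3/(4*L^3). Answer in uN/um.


Step 1: Convert E to consistent units (1 GPa = 1000 uN/um^2).
E = 170 GPa = 170000 uN/um^2
Step 2: Compute t^3 = 6^3 = 216
Step 3: Compute L^3 = 134^3 = 2406104
Step 4: k = 170000 * 29 * 216 / (4 * 2406104)
k = 110.6436 uN/um


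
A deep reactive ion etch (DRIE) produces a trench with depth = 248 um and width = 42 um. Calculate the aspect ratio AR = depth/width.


Step 1: AR = depth / width
Step 2: AR = 248 / 42
AR = 5.9


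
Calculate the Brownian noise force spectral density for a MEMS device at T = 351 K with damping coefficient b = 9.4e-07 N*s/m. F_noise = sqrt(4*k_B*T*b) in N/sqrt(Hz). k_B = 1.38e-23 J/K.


Step 1: Compute 4 * k_B * T * b
= 4 * 1.38e-23 * 351 * 9.4e-07
= 1.8213e-26 N^2/Hz
Step 2: F_noise = sqrt(1.8213e-26)
F_noise = 1.35e-13 N/sqrt(Hz)


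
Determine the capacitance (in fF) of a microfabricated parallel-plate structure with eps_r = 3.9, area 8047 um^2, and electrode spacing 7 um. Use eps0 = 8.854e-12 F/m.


Step 1: Convert area to m^2: A = 8047e-12 m^2
Step 2: Convert gap to m: d = 7e-6 m
Step 3: C = eps0 * eps_r * A / d
C = 8.854e-12 * 3.9 * 8047e-12 / 7e-6
Step 4: Convert to fF (multiply by 1e15).
C = 39.7 fF


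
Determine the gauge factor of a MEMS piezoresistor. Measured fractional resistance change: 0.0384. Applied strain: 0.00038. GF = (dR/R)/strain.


Step 1: Identify values.
dR/R = 0.0384, strain = 0.00038
Step 2: GF = (dR/R) / strain = 0.0384 / 0.00038
GF = 101.1


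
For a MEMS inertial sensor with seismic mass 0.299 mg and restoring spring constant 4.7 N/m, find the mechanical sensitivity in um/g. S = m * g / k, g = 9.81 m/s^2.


Step 1: Convert mass: m = 0.299 mg = 2.99e-07 kg
Step 2: S = m * g / k = 2.99e-07 * 9.81 / 4.7
Step 3: S = 6.24e-07 m/g
Step 4: Convert to um/g: S = 0.624 um/g


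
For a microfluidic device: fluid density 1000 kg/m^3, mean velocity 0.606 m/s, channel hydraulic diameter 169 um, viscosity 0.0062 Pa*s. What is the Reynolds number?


Step 1: Convert Dh to meters: Dh = 169e-6 m
Step 2: Re = rho * v * Dh / mu
Re = 1000 * 0.606 * 169e-6 / 0.0062
Re = 16.518


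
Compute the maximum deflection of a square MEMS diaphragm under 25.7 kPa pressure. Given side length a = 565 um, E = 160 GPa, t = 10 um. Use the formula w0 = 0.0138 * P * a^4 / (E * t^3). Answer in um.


Step 1: Convert pressure to compatible units (E is in GPa, so P in GPa).
P = 25.7 kPa = 25.7e-6 GPa
Step 2: Compute numerator: 0.0138 * P * a^4.
a^4 = 565^4 = 101904600625
numerator = 0.0138 * 25.7e-6 * 101904600625 = 3.61415e+04
Step 3: Compute denominator: E * t^3 = 160 * 10^3 = 160000
Step 4: w0 = numerator / denominator = 3.61415e+04 / 160000 = 0.2259 um


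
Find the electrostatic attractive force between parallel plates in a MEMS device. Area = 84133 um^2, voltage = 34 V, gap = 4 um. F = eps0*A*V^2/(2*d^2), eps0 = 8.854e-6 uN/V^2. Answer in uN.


Step 1: Identify parameters.
eps0 = 8.854e-6 uN/V^2, A = 84133 um^2, V = 34 V, d = 4 um
Step 2: Compute V^2 = 34^2 = 1156
Step 3: Compute d^2 = 4^2 = 16
Step 4: F = 0.5 * 8.854e-6 * 84133 * 1156 / 16
F = 26.91 uN


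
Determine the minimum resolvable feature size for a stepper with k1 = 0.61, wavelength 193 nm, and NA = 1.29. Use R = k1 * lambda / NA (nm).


Step 1: Identify values: k1 = 0.61, lambda = 193 nm, NA = 1.29
Step 2: R = k1 * lambda / NA
R = 0.61 * 193 / 1.29
R = 91.3 nm


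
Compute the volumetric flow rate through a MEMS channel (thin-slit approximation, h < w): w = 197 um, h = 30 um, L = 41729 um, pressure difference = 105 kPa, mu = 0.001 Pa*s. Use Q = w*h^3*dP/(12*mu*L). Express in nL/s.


Step 1: Convert all dimensions to SI (meters).
w = 197e-6 m, h = 30e-6 m, L = 41729e-6 m, dP = 105e3 Pa
Step 2: Q = w * h^3 * dP / (12 * mu * L)
Q = 197e-6 * (30e-6)^3 * 105e3 / (12 * 0.001 * 41729e-6) = 1.11532148e-09 m^3/s
Step 3: Convert Q from m^3/s to nL/s (1 m^3 = 1e12 nL, so multiply by 1e12).
Q = 1115.321 nL/s


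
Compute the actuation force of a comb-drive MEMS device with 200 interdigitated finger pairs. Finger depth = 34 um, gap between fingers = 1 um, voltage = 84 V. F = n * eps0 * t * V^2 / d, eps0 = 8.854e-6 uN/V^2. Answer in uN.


Step 1: Parameters: n=200, eps0=8.854e-6 uN/V^2, t=34 um, V=84 V, d=1 um
Step 2: V^2 = 7056
Step 3: F = 200 * 8.854e-6 * 34 * 7056 / 1
F = 424.822 uN


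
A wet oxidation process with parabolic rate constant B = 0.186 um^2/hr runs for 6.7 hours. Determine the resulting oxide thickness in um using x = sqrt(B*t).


Step 1: Compute B*t = 0.186 * 6.7 = 1.2462
Step 2: x = sqrt(1.2462)
x = 1.116 um


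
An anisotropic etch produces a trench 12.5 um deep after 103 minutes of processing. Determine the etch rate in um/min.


Step 1: Etch rate = depth / time
Step 2: rate = 12.5 / 103
rate = 0.121 um/min


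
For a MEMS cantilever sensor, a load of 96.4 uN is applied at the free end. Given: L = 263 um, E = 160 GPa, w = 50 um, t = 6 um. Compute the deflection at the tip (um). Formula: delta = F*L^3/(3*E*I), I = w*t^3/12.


Step 1: Calculate the second moment of area.
I = w * t^3 / 12 = 50 * 6^3 / 12 = 900.0 um^4
Step 2: Convert E to consistent units (1 GPa = 1000 uN/um^2).
E = 160 GPa = 160000 uN/um^2
Step 3: Calculate tip deflection.
delta = F * L^3 / (3 * E * I)
delta = 96.4 * 263^3 / (3 * 160000 * 900.0)
delta = 4.0594 um


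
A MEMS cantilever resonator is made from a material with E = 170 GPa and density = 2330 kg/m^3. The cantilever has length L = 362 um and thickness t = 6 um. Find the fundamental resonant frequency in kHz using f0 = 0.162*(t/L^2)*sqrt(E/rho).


Step 1: Convert units to SI.
t_SI = 6e-6 m, L_SI = 362e-6 m
Step 2: Calculate sqrt(E/rho).
sqrt(170e9 / 2330) = 8541.74 m/s
Step 3: Compute f0.
f0 = 0.162 * 6e-6 / (362e-6)^2 * 8541.74 = 63357.1 Hz = 63.36 kHz


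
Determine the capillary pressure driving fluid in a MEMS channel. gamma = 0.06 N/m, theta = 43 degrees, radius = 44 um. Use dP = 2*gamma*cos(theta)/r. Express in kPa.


Step 1: cos(43 deg) = 0.7314
Step 2: Convert r to m: r = 44e-6 m
Step 3: dP = 2 * 0.06 * 0.7314 / 44e-6 = 1994.7 Pa
Step 4: Convert Pa to kPa (divide by 1000).
dP = 1.99 kPa


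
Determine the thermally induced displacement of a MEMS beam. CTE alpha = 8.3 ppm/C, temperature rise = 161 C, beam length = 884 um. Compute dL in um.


Step 1: Convert CTE: alpha = 8.3 ppm/C = 8.3e-6 /C
Step 2: dL = 8.3e-6 * 161 * 884
dL = 1.1813 um


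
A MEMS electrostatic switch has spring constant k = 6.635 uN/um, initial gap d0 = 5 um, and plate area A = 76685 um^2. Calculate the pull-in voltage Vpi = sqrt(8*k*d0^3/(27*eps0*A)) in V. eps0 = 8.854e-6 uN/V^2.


Step 1: Compute numerator: 8 * k * d0^3 = 8 * 6.635 * 5^3 = 6635.0
Step 2: Compute denominator: 27 * eps0 * A = 27 * 8.854e-6 * 76685 = 18.332163
Step 3: Vpi = sqrt(6635.0 / 18.332163)
Vpi = 19.02 V


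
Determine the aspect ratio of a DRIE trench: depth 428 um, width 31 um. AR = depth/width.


Step 1: AR = depth / width
Step 2: AR = 428 / 31
AR = 13.8


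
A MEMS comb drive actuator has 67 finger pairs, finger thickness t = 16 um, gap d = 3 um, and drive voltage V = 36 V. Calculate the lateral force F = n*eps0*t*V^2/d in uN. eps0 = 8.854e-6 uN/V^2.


Step 1: Parameters: n=67, eps0=8.854e-6 uN/V^2, t=16 um, V=36 V, d=3 um
Step 2: V^2 = 1296
Step 3: F = 67 * 8.854e-6 * 16 * 1296 / 3
F = 4.1 uN


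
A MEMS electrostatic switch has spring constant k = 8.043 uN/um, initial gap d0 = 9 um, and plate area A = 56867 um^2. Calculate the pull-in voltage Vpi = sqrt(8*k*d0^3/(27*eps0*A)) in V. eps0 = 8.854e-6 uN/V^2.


Step 1: Compute numerator: 8 * k * d0^3 = 8 * 8.043 * 9^3 = 46906.776
Step 2: Compute denominator: 27 * eps0 * A = 27 * 8.854e-6 * 56867 = 13.594511
Step 3: Vpi = sqrt(46906.776 / 13.594511)
Vpi = 58.74 V


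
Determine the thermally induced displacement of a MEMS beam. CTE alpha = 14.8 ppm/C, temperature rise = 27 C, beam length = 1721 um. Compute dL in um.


Step 1: Convert CTE: alpha = 14.8 ppm/C = 14.8e-6 /C
Step 2: dL = 14.8e-6 * 27 * 1721
dL = 0.6877 um


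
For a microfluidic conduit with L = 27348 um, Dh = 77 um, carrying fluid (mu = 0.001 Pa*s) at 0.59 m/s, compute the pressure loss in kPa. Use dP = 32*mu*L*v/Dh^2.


Step 1: Convert to SI: L = 27348e-6 m, Dh = 77e-6 m
Step 2: dP = 32 * 0.001 * 27348e-6 * 0.59 / (77e-6)^2
Step 3: dP = 87085.55 Pa
Step 4: Convert to kPa: dP = 87.09 kPa


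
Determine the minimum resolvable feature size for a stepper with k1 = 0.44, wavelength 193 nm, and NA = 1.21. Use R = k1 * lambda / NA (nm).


Step 1: Identify values: k1 = 0.44, lambda = 193 nm, NA = 1.21
Step 2: R = k1 * lambda / NA
R = 0.44 * 193 / 1.21
R = 70.2 nm


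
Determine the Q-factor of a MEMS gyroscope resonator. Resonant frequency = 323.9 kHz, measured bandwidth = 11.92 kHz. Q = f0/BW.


Step 1: Q = f0 / bandwidth
Step 2: Q = 323.9 / 11.92
Q = 27.2


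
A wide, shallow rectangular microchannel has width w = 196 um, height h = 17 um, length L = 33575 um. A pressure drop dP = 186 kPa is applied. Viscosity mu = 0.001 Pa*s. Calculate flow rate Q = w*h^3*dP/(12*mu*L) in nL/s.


Step 1: Convert all dimensions to SI (meters).
w = 196e-6 m, h = 17e-6 m, L = 33575e-6 m, dP = 186e3 Pa
Step 2: Q = w * h^3 * dP / (12 * mu * L)
Q = 196e-6 * (17e-6)^3 * 186e3 / (12 * 0.001 * 33575e-6) = 4.4454785e-10 m^3/s
Step 3: Convert Q from m^3/s to nL/s (1 m^3 = 1e12 nL, so multiply by 1e12).
Q = 444.548 nL/s


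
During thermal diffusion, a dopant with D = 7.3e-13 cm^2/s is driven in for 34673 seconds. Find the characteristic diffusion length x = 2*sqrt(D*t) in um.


Step 1: Compute D*t = 7.3e-13 * 34673 = 2.531129e-08 cm^2
Step 2: sqrt(D*t) = 1.59095e-04 cm
Step 3: x = 2 * 1.59095e-04 cm = 3.1819e-04 cm
Step 4: Convert to um (1 cm = 1e4 um): x = 3.182 um


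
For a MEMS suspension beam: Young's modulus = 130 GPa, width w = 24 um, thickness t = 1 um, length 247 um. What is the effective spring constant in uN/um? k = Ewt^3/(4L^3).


Step 1: Convert E to consistent units (1 GPa = 1000 uN/um^2).
E = 130 GPa = 130000 uN/um^2
Step 2: Compute t^3 = 1^3 = 1
Step 3: Compute L^3 = 247^3 = 15069223
Step 4: k = 130000 * 24 * 1 / (4 * 15069223)
k = 0.0518 uN/um


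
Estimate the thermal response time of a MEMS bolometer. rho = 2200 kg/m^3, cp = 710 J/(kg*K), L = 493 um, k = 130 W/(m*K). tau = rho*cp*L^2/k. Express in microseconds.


Step 1: Convert L to m: L = 493e-6 m
Step 2: L^2 = (493e-6)^2 = 2.43049e-07 m^2
Step 3: tau = 2200 * 710 * 2.43049e-07 / 130 = 2.92032722e-03 s
Step 4: Convert to microseconds (multiply by 1e6).
tau = 2920.327 us


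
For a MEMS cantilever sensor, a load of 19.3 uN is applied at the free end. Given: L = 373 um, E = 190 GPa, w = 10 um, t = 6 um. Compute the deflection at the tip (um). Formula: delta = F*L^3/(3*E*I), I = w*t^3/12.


Step 1: Calculate the second moment of area.
I = w * t^3 / 12 = 10 * 6^3 / 12 = 180.0 um^4
Step 2: Convert E to consistent units (1 GPa = 1000 uN/um^2).
E = 190 GPa = 190000 uN/um^2
Step 3: Calculate tip deflection.
delta = F * L^3 / (3 * E * I)
delta = 19.3 * 373^3 / (3 * 190000 * 180.0)
delta = 9.7619 um


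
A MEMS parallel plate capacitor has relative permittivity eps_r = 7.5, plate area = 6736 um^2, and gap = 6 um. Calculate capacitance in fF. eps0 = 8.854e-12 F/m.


Step 1: Convert area to m^2: A = 6736e-12 m^2
Step 2: Convert gap to m: d = 6e-6 m
Step 3: C = eps0 * eps_r * A / d
C = 8.854e-12 * 7.5 * 6736e-12 / 6e-6
Step 4: Convert to fF (multiply by 1e15).
C = 74.55 fF


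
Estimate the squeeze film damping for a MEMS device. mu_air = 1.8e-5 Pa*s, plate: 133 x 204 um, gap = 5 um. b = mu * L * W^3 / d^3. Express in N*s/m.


Step 1: Convert to SI.
L = 133e-6 m, W = 204e-6 m, d = 5e-6 m
Step 2: W^3 = (204e-6)^3 = 8.49e-12 m^3
Step 3: d^3 = (5e-6)^3 = 1.25e-16 m^3
Step 4: b = 1.8e-5 * 133e-6 * 8.49e-12 / 1.25e-16
b = 1.63e-04 N*s/m


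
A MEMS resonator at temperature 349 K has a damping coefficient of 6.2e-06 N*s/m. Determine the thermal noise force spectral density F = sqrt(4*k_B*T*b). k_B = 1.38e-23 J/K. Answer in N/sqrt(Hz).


Step 1: Compute 4 * k_B * T * b
= 4 * 1.38e-23 * 349 * 6.2e-06
= 1.1944e-25 N^2/Hz
Step 2: F_noise = sqrt(1.1944e-25)
F_noise = 3.46e-13 N/sqrt(Hz)


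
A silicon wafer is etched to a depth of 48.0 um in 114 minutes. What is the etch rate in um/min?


Step 1: Etch rate = depth / time
Step 2: rate = 48.0 / 114
rate = 0.421 um/min


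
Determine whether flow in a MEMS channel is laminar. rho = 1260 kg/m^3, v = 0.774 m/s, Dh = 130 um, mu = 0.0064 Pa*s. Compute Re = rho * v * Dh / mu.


Step 1: Convert Dh to meters: Dh = 130e-6 m
Step 2: Re = rho * v * Dh / mu
Re = 1260 * 0.774 * 130e-6 / 0.0064
Re = 19.81
Since Re = 19.81 is below ~2300, the flow is laminar.


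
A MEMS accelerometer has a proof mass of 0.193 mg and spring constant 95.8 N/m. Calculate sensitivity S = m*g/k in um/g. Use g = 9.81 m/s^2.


Step 1: Convert mass: m = 0.193 mg = 1.93e-07 kg
Step 2: S = m * g / k = 1.93e-07 * 9.81 / 95.8
Step 3: S = 1.98e-08 m/g
Step 4: Convert to um/g: S = 0.02 um/g


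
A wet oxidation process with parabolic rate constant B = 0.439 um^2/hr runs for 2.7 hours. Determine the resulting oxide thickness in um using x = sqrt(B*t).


Step 1: Compute B*t = 0.439 * 2.7 = 1.1853
Step 2: x = sqrt(1.1853)
x = 1.089 um


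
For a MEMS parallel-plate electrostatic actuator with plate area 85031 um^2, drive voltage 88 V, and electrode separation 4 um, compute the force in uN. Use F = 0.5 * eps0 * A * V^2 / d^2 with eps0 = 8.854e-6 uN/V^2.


Step 1: Identify parameters.
eps0 = 8.854e-6 uN/V^2, A = 85031 um^2, V = 88 V, d = 4 um
Step 2: Compute V^2 = 88^2 = 7744
Step 3: Compute d^2 = 4^2 = 16
Step 4: F = 0.5 * 8.854e-6 * 85031 * 7744 / 16
F = 182.193 uN


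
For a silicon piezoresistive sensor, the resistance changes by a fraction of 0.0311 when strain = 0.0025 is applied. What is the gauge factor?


Step 1: Identify values.
dR/R = 0.0311, strain = 0.0025
Step 2: GF = (dR/R) / strain = 0.0311 / 0.0025
GF = 12.4


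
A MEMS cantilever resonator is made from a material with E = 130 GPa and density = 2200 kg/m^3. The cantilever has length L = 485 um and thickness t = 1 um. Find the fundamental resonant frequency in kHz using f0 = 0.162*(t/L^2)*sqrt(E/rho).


Step 1: Convert units to SI.
t_SI = 1e-6 m, L_SI = 485e-6 m
Step 2: Calculate sqrt(E/rho).
sqrt(130e9 / 2200) = 7687.06 m/s
Step 3: Compute f0.
f0 = 0.162 * 1e-6 / (485e-6)^2 * 7687.06 = 5294.1 Hz = 5.29 kHz


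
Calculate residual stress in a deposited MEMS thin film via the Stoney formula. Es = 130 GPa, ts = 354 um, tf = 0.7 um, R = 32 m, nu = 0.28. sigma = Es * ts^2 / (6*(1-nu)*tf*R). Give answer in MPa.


Step 1: Compute numerator: Es * ts^2 = 130 * 354^2 = 16291080 (GPa*um^2)
Step 2: Compute denominator (R in um): 6*(1-nu)*tf*R = 6*0.72*0.7*32e6 = 96768000.0 (um^2)
Step 3: sigma (GPa) = 16291080 / 96768000.0 = 1.68352e-01 GPa
Step 4: Convert to MPa (x1000): sigma = 168.4 MPa


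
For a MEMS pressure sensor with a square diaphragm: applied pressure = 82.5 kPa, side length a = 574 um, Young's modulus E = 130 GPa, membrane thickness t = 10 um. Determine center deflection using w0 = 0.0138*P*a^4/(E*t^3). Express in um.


Step 1: Convert pressure to compatible units (E is in GPa, so P in GPa).
P = 82.5 kPa = 82.5e-6 GPa
Step 2: Compute numerator: 0.0138 * P * a^4.
a^4 = 574^4 = 108554434576
numerator = 0.0138 * 82.5e-6 * 108554434576 = 1.23589e+05
Step 3: Compute denominator: E * t^3 = 130 * 10^3 = 130000
Step 4: w0 = numerator / denominator = 1.23589e+05 / 130000 = 0.9507 um


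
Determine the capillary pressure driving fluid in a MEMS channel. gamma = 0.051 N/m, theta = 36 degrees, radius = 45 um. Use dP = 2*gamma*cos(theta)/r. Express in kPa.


Step 1: cos(36 deg) = 0.809
Step 2: Convert r to m: r = 45e-6 m
Step 3: dP = 2 * 0.051 * 0.809 / 45e-6 = 1833.7 Pa
Step 4: Convert Pa to kPa (divide by 1000).
dP = 1.83 kPa


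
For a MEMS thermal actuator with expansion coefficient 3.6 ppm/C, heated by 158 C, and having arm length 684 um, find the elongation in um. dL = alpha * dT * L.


Step 1: Convert CTE: alpha = 3.6 ppm/C = 3.6e-6 /C
Step 2: dL = 3.6e-6 * 158 * 684
dL = 0.3891 um


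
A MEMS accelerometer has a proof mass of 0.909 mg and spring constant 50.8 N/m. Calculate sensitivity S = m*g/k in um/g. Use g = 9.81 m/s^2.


Step 1: Convert mass: m = 0.909 mg = 9.09e-07 kg
Step 2: S = m * g / k = 9.09e-07 * 9.81 / 50.8
Step 3: S = 1.76e-07 m/g
Step 4: Convert to um/g: S = 0.176 um/g


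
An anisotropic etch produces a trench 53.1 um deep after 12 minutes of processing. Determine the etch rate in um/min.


Step 1: Etch rate = depth / time
Step 2: rate = 53.1 / 12
rate = 4.425 um/min


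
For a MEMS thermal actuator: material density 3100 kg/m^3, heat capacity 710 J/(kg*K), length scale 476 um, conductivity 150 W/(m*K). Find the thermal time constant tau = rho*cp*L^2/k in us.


Step 1: Convert L to m: L = 476e-6 m
Step 2: L^2 = (476e-6)^2 = 2.26576e-07 m^2
Step 3: tau = 3100 * 710 * 2.26576e-07 / 150 = 3.32462517e-03 s
Step 4: Convert to microseconds (multiply by 1e6).
tau = 3324.625 us


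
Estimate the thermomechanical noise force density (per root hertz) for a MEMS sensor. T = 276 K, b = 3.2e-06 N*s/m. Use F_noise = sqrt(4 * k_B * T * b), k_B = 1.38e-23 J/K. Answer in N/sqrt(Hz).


Step 1: Compute 4 * k_B * T * b
= 4 * 1.38e-23 * 276 * 3.2e-06
= 4.8753e-26 N^2/Hz
Step 2: F_noise = sqrt(4.8753e-26)
F_noise = 2.21e-13 N/sqrt(Hz)


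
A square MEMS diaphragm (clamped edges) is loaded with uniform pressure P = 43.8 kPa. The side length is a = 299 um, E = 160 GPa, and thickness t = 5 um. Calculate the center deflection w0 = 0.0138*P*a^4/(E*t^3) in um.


Step 1: Convert pressure to compatible units (E is in GPa, so P in GPa).
P = 43.8 kPa = 43.8e-6 GPa
Step 2: Compute numerator: 0.0138 * P * a^4.
a^4 = 299^4 = 7992538801
numerator = 0.0138 * 43.8e-6 * 7992538801 = 4.83101e+03
Step 3: Compute denominator: E * t^3 = 160 * 5^3 = 20000
Step 4: w0 = numerator / denominator = 4.83101e+03 / 20000 = 0.2416 um


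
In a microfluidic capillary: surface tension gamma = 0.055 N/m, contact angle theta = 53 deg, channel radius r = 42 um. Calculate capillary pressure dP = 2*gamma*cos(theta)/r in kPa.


Step 1: cos(53 deg) = 0.6018
Step 2: Convert r to m: r = 42e-6 m
Step 3: dP = 2 * 0.055 * 0.6018 / 42e-6 = 1576.1 Pa
Step 4: Convert Pa to kPa (divide by 1000).
dP = 1.58 kPa


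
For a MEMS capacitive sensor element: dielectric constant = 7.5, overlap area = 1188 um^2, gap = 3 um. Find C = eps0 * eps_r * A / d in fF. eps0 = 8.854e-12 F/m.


Step 1: Convert area to m^2: A = 1188e-12 m^2
Step 2: Convert gap to m: d = 3e-6 m
Step 3: C = eps0 * eps_r * A / d
C = 8.854e-12 * 7.5 * 1188e-12 / 3e-6
Step 4: Convert to fF (multiply by 1e15).
C = 26.3 fF


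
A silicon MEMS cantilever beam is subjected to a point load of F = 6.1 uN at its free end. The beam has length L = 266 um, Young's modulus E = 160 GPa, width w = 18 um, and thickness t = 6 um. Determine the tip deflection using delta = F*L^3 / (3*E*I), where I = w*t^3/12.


Step 1: Calculate the second moment of area.
I = w * t^3 / 12 = 18 * 6^3 / 12 = 324.0 um^4
Step 2: Convert E to consistent units (1 GPa = 1000 uN/um^2).
E = 160 GPa = 160000 uN/um^2
Step 3: Calculate tip deflection.
delta = F * L^3 / (3 * E * I)
delta = 6.1 * 266^3 / (3 * 160000 * 324.0)
delta = 0.7382 um


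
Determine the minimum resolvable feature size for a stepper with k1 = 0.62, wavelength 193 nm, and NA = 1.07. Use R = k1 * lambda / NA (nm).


Step 1: Identify values: k1 = 0.62, lambda = 193 nm, NA = 1.07
Step 2: R = k1 * lambda / NA
R = 0.62 * 193 / 1.07
R = 111.8 nm


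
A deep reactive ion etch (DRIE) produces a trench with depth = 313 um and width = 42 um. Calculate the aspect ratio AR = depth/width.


Step 1: AR = depth / width
Step 2: AR = 313 / 42
AR = 7.5


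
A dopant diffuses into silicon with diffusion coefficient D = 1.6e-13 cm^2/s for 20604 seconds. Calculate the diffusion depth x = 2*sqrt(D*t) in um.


Step 1: Compute D*t = 1.6e-13 * 20604 = 3.29664e-09 cm^2
Step 2: sqrt(D*t) = 5.74164e-05 cm
Step 3: x = 2 * 5.74164e-05 cm = 1.148328e-04 cm
Step 4: Convert to um (1 cm = 1e4 um): x = 1.148 um


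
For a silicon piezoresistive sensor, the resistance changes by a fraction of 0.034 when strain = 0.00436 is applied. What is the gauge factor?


Step 1: Identify values.
dR/R = 0.034, strain = 0.00436
Step 2: GF = (dR/R) / strain = 0.034 / 0.00436
GF = 7.8


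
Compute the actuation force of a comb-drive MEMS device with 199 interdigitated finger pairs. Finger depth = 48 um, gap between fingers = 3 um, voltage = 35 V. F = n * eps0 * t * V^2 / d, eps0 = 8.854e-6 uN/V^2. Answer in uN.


Step 1: Parameters: n=199, eps0=8.854e-6 uN/V^2, t=48 um, V=35 V, d=3 um
Step 2: V^2 = 1225
Step 3: F = 199 * 8.854e-6 * 48 * 1225 / 3
F = 34.534 uN


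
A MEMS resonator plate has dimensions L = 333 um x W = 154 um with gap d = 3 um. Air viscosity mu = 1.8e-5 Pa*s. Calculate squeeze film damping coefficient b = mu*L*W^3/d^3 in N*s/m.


Step 1: Convert to SI.
L = 333e-6 m, W = 154e-6 m, d = 3e-6 m
Step 2: W^3 = (154e-6)^3 = 3.65e-12 m^3
Step 3: d^3 = (3e-6)^3 = 2.70e-17 m^3
Step 4: b = 1.8e-5 * 333e-6 * 3.65e-12 / 2.70e-17
b = 8.11e-04 N*s/m


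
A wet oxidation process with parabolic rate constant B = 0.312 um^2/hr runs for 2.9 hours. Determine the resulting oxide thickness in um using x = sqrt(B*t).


Step 1: Compute B*t = 0.312 * 2.9 = 0.9048
Step 2: x = sqrt(0.9048)
x = 0.951 um


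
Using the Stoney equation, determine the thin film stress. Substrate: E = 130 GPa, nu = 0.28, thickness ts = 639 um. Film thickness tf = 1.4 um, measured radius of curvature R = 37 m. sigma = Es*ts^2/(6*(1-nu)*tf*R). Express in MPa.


Step 1: Compute numerator: Es * ts^2 = 130 * 639^2 = 53081730 (GPa*um^2)
Step 2: Compute denominator (R in um): 6*(1-nu)*tf*R = 6*0.72*1.4*37e6 = 223776000.0 (um^2)
Step 3: sigma (GPa) = 53081730 / 223776000.0 = 2.37209e-01 GPa
Step 4: Convert to MPa (x1000): sigma = 237.2 MPa


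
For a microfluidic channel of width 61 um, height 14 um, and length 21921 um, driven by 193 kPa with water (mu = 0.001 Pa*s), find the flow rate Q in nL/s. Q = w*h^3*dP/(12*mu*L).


Step 1: Convert all dimensions to SI (meters).
w = 61e-6 m, h = 14e-6 m, L = 21921e-6 m, dP = 193e3 Pa
Step 2: Q = w * h^3 * dP / (12 * mu * L)
Q = 61e-6 * (14e-6)^3 * 193e3 / (12 * 0.001 * 21921e-6) = 1.2280884e-10 m^3/s
Step 3: Convert Q from m^3/s to nL/s (1 m^3 = 1e12 nL, so multiply by 1e12).
Q = 122.809 nL/s


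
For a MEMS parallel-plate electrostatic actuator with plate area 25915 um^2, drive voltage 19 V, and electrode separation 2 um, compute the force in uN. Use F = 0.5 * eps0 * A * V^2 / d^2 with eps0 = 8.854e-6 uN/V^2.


Step 1: Identify parameters.
eps0 = 8.854e-6 uN/V^2, A = 25915 um^2, V = 19 V, d = 2 um
Step 2: Compute V^2 = 19^2 = 361
Step 3: Compute d^2 = 2^2 = 4
Step 4: F = 0.5 * 8.854e-6 * 25915 * 361 / 4
F = 10.354 uN


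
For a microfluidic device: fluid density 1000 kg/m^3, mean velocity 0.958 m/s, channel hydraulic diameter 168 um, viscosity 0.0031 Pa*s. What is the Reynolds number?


Step 1: Convert Dh to meters: Dh = 168e-6 m
Step 2: Re = rho * v * Dh / mu
Re = 1000 * 0.958 * 168e-6 / 0.0031
Re = 51.917


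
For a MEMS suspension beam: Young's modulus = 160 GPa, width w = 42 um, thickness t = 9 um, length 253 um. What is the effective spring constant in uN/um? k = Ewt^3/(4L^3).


Step 1: Convert E to consistent units (1 GPa = 1000 uN/um^2).
E = 160 GPa = 160000 uN/um^2
Step 2: Compute t^3 = 9^3 = 729
Step 3: Compute L^3 = 253^3 = 16194277
Step 4: k = 160000 * 42 * 729 / (4 * 16194277)
k = 75.6267 uN/um


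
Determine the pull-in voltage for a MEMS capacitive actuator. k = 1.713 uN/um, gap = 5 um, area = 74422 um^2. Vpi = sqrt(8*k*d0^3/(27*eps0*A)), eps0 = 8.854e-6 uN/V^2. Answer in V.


Step 1: Compute numerator: 8 * k * d0^3 = 8 * 1.713 * 5^3 = 1713.0
Step 2: Compute denominator: 27 * eps0 * A = 27 * 8.854e-6 * 74422 = 17.791174
Step 3: Vpi = sqrt(1713.0 / 17.791174)
Vpi = 9.81 V


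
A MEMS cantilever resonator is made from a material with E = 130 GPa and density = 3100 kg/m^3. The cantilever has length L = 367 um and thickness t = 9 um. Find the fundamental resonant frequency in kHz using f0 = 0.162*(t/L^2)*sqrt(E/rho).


Step 1: Convert units to SI.
t_SI = 9e-6 m, L_SI = 367e-6 m
Step 2: Calculate sqrt(E/rho).
sqrt(130e9 / 3100) = 6475.76 m/s
Step 3: Compute f0.
f0 = 0.162 * 9e-6 / (367e-6)^2 * 6475.76 = 70099.7 Hz = 70.1 kHz


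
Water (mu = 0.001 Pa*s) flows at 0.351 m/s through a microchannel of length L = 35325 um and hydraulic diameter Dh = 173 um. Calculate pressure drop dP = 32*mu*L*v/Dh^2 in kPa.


Step 1: Convert to SI: L = 35325e-6 m, Dh = 173e-6 m
Step 2: dP = 32 * 0.001 * 35325e-6 * 0.351 / (173e-6)^2
Step 3: dP = 13257.06 Pa
Step 4: Convert to kPa: dP = 13.26 kPa


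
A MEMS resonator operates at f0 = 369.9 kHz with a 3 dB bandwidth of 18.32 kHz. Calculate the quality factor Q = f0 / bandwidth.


Step 1: Q = f0 / bandwidth
Step 2: Q = 369.9 / 18.32
Q = 20.2


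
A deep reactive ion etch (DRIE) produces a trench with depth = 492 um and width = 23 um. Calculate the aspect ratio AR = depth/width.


Step 1: AR = depth / width
Step 2: AR = 492 / 23
AR = 21.4


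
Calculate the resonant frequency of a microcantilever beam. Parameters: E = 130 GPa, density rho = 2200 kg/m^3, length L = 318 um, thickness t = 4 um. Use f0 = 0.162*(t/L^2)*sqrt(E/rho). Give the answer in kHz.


Step 1: Convert units to SI.
t_SI = 4e-6 m, L_SI = 318e-6 m
Step 2: Calculate sqrt(E/rho).
sqrt(130e9 / 2200) = 7687.06 m/s
Step 3: Compute f0.
f0 = 0.162 * 4e-6 / (318e-6)^2 * 7687.06 = 49258.5 Hz = 49.26 kHz


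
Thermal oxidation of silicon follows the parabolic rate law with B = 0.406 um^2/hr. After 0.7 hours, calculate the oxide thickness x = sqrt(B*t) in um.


Step 1: Compute B*t = 0.406 * 0.7 = 0.2842
Step 2: x = sqrt(0.2842)
x = 0.533 um


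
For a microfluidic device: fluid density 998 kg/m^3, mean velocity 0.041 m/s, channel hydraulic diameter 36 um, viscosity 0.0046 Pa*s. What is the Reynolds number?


Step 1: Convert Dh to meters: Dh = 36e-6 m
Step 2: Re = rho * v * Dh / mu
Re = 998 * 0.041 * 36e-6 / 0.0046
Re = 0.32


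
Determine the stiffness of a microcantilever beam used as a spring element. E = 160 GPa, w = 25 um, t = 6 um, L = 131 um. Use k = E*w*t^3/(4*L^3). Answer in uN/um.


Step 1: Convert E to consistent units (1 GPa = 1000 uN/um^2).
E = 160 GPa = 160000 uN/um^2
Step 2: Compute t^3 = 6^3 = 216
Step 3: Compute L^3 = 131^3 = 2248091
Step 4: k = 160000 * 25 * 216 / (4 * 2248091)
k = 96.0815 uN/um


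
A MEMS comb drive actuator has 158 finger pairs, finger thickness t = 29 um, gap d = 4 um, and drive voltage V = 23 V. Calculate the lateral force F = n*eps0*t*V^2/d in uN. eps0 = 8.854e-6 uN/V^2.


Step 1: Parameters: n=158, eps0=8.854e-6 uN/V^2, t=29 um, V=23 V, d=4 um
Step 2: V^2 = 529
Step 3: F = 158 * 8.854e-6 * 29 * 529 / 4
F = 5.365 uN


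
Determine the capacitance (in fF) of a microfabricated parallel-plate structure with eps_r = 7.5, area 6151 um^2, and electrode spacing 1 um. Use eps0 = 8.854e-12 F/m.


Step 1: Convert area to m^2: A = 6151e-12 m^2
Step 2: Convert gap to m: d = 1e-6 m
Step 3: C = eps0 * eps_r * A / d
C = 8.854e-12 * 7.5 * 6151e-12 / 1e-6
Step 4: Convert to fF (multiply by 1e15).
C = 408.46 fF


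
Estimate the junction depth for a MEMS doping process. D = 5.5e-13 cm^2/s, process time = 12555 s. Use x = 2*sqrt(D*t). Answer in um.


Step 1: Compute D*t = 5.5e-13 * 12555 = 6.90525e-09 cm^2
Step 2: sqrt(D*t) = 8.30978e-05 cm
Step 3: x = 2 * 8.30978e-05 cm = 1.661956e-04 cm
Step 4: Convert to um (1 cm = 1e4 um): x = 1.662 um


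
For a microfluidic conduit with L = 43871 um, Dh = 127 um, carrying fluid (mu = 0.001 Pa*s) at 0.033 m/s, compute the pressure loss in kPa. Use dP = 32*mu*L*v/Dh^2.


Step 1: Convert to SI: L = 43871e-6 m, Dh = 127e-6 m
Step 2: dP = 32 * 0.001 * 43871e-6 * 0.033 / (127e-6)^2
Step 3: dP = 2872.33 Pa
Step 4: Convert to kPa: dP = 2.87 kPa


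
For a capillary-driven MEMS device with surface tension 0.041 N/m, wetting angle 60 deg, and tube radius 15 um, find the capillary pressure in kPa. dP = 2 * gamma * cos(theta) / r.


Step 1: cos(60 deg) = 0.5
Step 2: Convert r to m: r = 15e-6 m
Step 3: dP = 2 * 0.041 * 0.5 / 15e-6 = 2733.3 Pa
Step 4: Convert Pa to kPa (divide by 1000).
dP = 2.73 kPa


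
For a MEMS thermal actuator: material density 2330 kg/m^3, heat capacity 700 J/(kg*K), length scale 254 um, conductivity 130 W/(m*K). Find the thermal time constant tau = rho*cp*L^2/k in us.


Step 1: Convert L to m: L = 254e-6 m
Step 2: L^2 = (254e-6)^2 = 6.4516e-08 m^2
Step 3: tau = 2330 * 700 * 6.4516e-08 / 130 = 8.0942766e-04 s
Step 4: Convert to microseconds (multiply by 1e6).
tau = 809.428 us


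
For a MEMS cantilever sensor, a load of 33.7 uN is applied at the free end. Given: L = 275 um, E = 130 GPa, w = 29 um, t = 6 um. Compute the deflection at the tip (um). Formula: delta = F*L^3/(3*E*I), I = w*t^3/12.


Step 1: Calculate the second moment of area.
I = w * t^3 / 12 = 29 * 6^3 / 12 = 522.0 um^4
Step 2: Convert E to consistent units (1 GPa = 1000 uN/um^2).
E = 130 GPa = 130000 uN/um^2
Step 3: Calculate tip deflection.
delta = F * L^3 / (3 * E * I)
delta = 33.7 * 275^3 / (3 * 130000 * 522.0)
delta = 3.4427 um


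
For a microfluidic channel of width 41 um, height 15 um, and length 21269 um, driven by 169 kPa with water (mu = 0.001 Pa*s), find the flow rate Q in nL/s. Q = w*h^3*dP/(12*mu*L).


Step 1: Convert all dimensions to SI (meters).
w = 41e-6 m, h = 15e-6 m, L = 21269e-6 m, dP = 169e3 Pa
Step 2: Q = w * h^3 * dP / (12 * mu * L)
Q = 41e-6 * (15e-6)^3 * 169e3 / (12 * 0.001 * 21269e-6) = 9.162543e-11 m^3/s
Step 3: Convert Q from m^3/s to nL/s (1 m^3 = 1e12 nL, so multiply by 1e12).
Q = 91.625 nL/s


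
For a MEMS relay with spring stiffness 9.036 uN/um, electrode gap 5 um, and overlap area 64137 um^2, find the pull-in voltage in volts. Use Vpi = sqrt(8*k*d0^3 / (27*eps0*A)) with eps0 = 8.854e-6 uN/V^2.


Step 1: Compute numerator: 8 * k * d0^3 = 8 * 9.036 * 5^3 = 9036.0
Step 2: Compute denominator: 27 * eps0 * A = 27 * 8.854e-6 * 64137 = 15.332463
Step 3: Vpi = sqrt(9036.0 / 15.332463)
Vpi = 24.28 V


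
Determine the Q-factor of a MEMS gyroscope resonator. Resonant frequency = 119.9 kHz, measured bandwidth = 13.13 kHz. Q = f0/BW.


Step 1: Q = f0 / bandwidth
Step 2: Q = 119.9 / 13.13
Q = 9.1


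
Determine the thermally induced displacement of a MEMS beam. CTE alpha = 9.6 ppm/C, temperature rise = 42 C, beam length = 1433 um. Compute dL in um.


Step 1: Convert CTE: alpha = 9.6 ppm/C = 9.6e-6 /C
Step 2: dL = 9.6e-6 * 42 * 1433
dL = 0.5778 um


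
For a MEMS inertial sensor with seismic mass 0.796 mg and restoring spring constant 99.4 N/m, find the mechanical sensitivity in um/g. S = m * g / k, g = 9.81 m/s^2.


Step 1: Convert mass: m = 0.796 mg = 7.96e-07 kg
Step 2: S = m * g / k = 7.96e-07 * 9.81 / 99.4
Step 3: S = 7.86e-08 m/g
Step 4: Convert to um/g: S = 0.079 um/g


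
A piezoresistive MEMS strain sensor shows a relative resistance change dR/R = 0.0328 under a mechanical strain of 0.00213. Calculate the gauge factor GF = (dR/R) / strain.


Step 1: Identify values.
dR/R = 0.0328, strain = 0.00213
Step 2: GF = (dR/R) / strain = 0.0328 / 0.00213
GF = 15.4


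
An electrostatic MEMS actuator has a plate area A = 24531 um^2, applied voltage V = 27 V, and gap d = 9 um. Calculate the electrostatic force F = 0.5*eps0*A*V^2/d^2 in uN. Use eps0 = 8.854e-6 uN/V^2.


Step 1: Identify parameters.
eps0 = 8.854e-6 uN/V^2, A = 24531 um^2, V = 27 V, d = 9 um
Step 2: Compute V^2 = 27^2 = 729
Step 3: Compute d^2 = 9^2 = 81
Step 4: F = 0.5 * 8.854e-6 * 24531 * 729 / 81
F = 0.977 uN
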